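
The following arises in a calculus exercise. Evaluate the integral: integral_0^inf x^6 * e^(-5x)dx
This is a Gamma integral. Substitute u = 5x (du = 5 dx):
integral_0^inf x^6*e^(-5x) dx = (1/5^7) integral_0^inf u^6*e^(-u) du
= Gamma(7)/5^7 = 6!/5^7 = 720/78125

Answer: 144/15625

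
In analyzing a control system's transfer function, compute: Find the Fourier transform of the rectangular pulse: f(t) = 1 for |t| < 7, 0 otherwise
F(omega) = integral from -7 to 7 of e^(-j*omega*t) dt
= 2*sin(7*omega)/omega = 14*sinc(7*omega/pi)

Answer: 2*sin(7*omega)/omega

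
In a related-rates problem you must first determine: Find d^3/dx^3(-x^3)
Apply power rule 3 times:
d^1: -3x^2
d^2: -6x
d^3: -6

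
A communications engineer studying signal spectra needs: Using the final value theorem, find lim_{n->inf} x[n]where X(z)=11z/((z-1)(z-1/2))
Final value theorem: lim x[n]=lim_{z->1} (z-1) * X(z)
(z-1) * X(z)=11z/(z-1/2)
As z->1: 11/(1 - 1/2)=11/(1/2)=22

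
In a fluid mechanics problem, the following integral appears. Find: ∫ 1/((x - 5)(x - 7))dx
Partial fractions: 1/((x-5)(x-7)) = A/(x-5) + B/(x-7)
A = -1/2, B = 1/2
∫ [-1/2· 1/(x-5) + 1/2· 1/(x-7)] dx
= (1/2)[ln|x-7| - ln|x-5|] + C

Answer: (1/2)·ln|(x-7)/(x-5)| + C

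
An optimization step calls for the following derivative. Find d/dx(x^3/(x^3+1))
Quotient rule: (f/g)'=(f'g - fg')/g²
f=x^3, f'=3x^2
g=x^3 + 1, g'=3x^2

Answer: (3x^2·(x^3 + 1) - 3x^5)/(x^3 + 1)²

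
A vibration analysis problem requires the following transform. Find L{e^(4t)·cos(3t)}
First shifting: L{e^(at)f(t)} = F(s-a)
L{cos(3t)} = s/(s²+9)
Shift: (s-4)/((s-4)²+9)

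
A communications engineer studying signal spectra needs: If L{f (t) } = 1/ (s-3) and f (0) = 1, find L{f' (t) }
L{f'(t)} = s·F(s) - f(0) = s/(s-3) - 1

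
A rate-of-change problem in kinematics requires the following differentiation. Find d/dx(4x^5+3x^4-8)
Power rule: d/dx(ax^n)=n·a·x^(n-1)
Term by term: 20·x^4 + 12·x^3

Answer: 20x^4 + 12x^3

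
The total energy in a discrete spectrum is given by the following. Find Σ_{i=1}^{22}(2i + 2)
=2·Σ i + 2·22=2·253 + 44=550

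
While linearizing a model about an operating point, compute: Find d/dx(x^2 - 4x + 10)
Power rule: d/dx(ax^n) = n·a·x^(n-1)
Term by term: 2·x - 4

Answer: 2x - 4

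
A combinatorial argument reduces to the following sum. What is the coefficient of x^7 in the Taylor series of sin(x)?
sin(x) = Σ (-1)^k x^(2k + 1)/(2k + 1)!
For x^7: (-1)^3/7! = -1/5040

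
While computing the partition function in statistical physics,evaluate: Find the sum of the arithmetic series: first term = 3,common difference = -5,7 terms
Last term: a_n = 3+(7-1)·-5 = -27
Sum = n(a_1+a_n)/2 = 7(3+(-27))/2 = -84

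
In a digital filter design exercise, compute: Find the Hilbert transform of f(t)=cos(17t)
The Hilbert transform shifts each frequency component by -pi/2.
H{cos(wt)} = sin(wt)
With w = 17: H{cos(17t)} = sin(17t)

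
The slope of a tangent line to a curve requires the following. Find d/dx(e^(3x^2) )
Chain rule: d/dx[e^u]=e^u · u' where u=3x^2
u'=6x

Answer: 6x·e^(3x^2)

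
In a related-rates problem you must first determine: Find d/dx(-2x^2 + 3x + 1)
Power rule: d/dx(ax^n)=n·a·x^(n-1)
Term by term: -4·x + 3

Answer: -4x + 3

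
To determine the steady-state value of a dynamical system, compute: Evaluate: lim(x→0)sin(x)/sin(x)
sin(u) ≈ u for small u:
sin(x)/sin(x) ≈ x/(x) = 1/1

Answer: 1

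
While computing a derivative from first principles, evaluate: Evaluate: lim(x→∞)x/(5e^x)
Apply L'Hôpital 1 times (∞/∞ each time):
Eventually get 1!/(5e^x) → 0

Answer: 0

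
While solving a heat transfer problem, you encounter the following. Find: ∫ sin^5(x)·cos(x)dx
Let u = sin(x), du = cos(x) dx
∫ u^5 du = u^6/6+C

Answer: sin^6(x)/6+C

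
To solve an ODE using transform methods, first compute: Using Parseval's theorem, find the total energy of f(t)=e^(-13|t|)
Parseval's theorem: E = integral |f(t)|^2 dt = (1/2pi) integral |F(omega)|^2 domega
E = integral_{-inf}^{inf} e^(-26|t|) dt = 2 * integral_0^inf e^(-26t) dt = 2/(2 * 13) = 1/13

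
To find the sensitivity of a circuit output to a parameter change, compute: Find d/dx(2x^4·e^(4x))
Product rule: (fg)' = f'g+fg'
f = 2x^4, f' = 8x^3
g = e^(4x), g' = 4·e^(4x)

Answer: 8x^3·e^(4x)+8x^4·e^(4x)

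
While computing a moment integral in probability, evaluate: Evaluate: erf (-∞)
erf(-∞)=-1 (the error function is odd, so erf(-∞)=-erf(∞)=-1)

Answer: -1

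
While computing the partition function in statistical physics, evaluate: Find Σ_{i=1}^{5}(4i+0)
= 4·Σ i+0·5 = 4·15+0 = 60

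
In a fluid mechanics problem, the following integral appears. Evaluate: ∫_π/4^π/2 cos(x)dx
Antiderivative: sin(x)
Evaluate at bounds: [sin(1·π/2)/1] - [sin(1·π/4)/1]
=((1) - (√2/2))/1=1 - √2/2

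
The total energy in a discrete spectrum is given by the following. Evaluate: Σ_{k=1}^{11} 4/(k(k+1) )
Partial fractions: 4/(k(k+1))=4/k - 4/(k+1)
Telescoping sum: 4(1-1/12)=4·11/12

Answer: 11/3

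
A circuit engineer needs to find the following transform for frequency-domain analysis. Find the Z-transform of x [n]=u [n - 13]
Using the time-shift property: Z{u[n-13]}=z^(-13) * z/(z-1)
=z^(-12)/(z-1)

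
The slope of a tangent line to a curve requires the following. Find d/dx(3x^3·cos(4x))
Product rule: (fg)' = f'g+fg'
f = 3x^3, f' = 9x^2
g = cos(4x), g' = -4·sin(4x)

Answer: 9x^2·cos(4x)-12x^3·sin(4x)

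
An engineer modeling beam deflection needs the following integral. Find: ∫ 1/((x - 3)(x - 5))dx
Partial fractions: 1/((x-3)(x-5)) = A/(x-3)+B/(x-5)
A = -1/2, B = 1/2
∫ [-1/2· 1/(x-3)+1/2· 1/(x-5)] dx
= (1/2)[ln|x-5| - ln|x-3|]+C

Answer: (1/2)·ln|(x-5)/(x-3)|+C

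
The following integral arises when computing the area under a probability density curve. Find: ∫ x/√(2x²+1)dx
Let u=2x² + 1, du=4x dx
∫ (1/4)·u^(-1/2) du=√u/2 + C

Answer: √(2x² + 1)/2 + C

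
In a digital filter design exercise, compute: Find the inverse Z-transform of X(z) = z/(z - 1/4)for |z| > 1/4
Standard pair: z/(z-a) <-> a^n*u[n] for causal signals
With a = 1/4: x[n] = (1/4)^n*u[n]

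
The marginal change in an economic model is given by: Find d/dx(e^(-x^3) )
Chain rule: d/dx[e^u] = e^u · u' where u = -x^3
u' = -3x^2

Answer: -3x^2·e^(-x^3)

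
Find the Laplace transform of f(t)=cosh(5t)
L{cosh(at)} = s/(s²-a²)
L{cosh(5t)} = s/(s²-25)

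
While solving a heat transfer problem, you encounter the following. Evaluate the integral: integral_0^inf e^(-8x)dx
integral_0^inf e^(-8x) dx = [-1/8 * e^(-8x)]_0^inf
= 0 - (-1/8) = 1/8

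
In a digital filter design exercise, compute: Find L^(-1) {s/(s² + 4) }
L^(-1){s/(s²+w²)}=cos(wt)
Here w=2

Answer: cos(2t)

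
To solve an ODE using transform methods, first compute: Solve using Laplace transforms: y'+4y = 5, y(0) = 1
Take L of both sides: sY(s) - 1 + 4Y(s)=5/s
Y(s)(s + 4)=5/s + 1
Y(s)=5/(s(s + 4)) + 1/(s + 4)
Partial fractions: 5/(s(s + 4))=(5/4)/s - (5/4)/(s + 4)
So Y(s)=(5/4)/s - (1/4)/(s + 4)
Inverse transform (L^(-1){1/s}=1, L^(-1){1/(s + 4)}=e^(-4t)):

Answer: y(t)=5/4 - (1/4)·e^(-4t)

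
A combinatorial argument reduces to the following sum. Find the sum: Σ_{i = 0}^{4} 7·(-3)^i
Geometric series: S=a(1 - r^n)/(1 - r)
a=7, r=-3, n=5
S=7(1 + 243)/4=427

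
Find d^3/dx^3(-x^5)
Apply power rule 3 times:
d^1: -5x^4
d^2: -20x^3
d^3: -60x^2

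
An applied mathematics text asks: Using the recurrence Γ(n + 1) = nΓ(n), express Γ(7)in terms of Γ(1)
Γ(7) = 6Γ(6) = 6·5Γ(5) = ... = 6!·Γ(1) = 720·Γ(1)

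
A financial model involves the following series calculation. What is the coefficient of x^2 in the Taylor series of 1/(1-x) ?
1/(1-x) = Σ x^n for |x|<1
All coefficients are 1

Answer: 1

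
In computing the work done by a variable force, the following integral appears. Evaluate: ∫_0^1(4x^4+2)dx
Step 1: Find antiderivative F(x) = (4/5)x^5 + 2x
Step 2: F(1) - F(0) = 14/5 - (0) = 14/5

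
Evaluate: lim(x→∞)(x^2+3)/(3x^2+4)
Divide numerator and denominator by x^2:
lim (1 + 3/x^2)/(3 + 4/x^2) = 1/3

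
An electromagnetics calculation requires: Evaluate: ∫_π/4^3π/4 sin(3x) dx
Antiderivative: -cos(3x)/3
Evaluate at bounds: [-cos(3·3π/4)/3] - [-cos(3·π/4)/3]
=(-(√2/2) + (-√2/2))/3=-√2/3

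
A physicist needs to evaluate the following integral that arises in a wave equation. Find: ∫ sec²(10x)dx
Since d/dx[tan(10x)]=10sec²(10x), integral=tan(10x)/10 + C

Answer: (1/10)tan(10x) + C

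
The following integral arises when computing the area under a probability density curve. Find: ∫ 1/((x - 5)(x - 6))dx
Partial fractions: 1/((x-5)(x-6)) = A/(x-5)+B/(x-6)
A = -1, B = 1
∫ [-1· 1/(x-5)+1· 1/(x-6)] dx
= (1)[ln|x-6| - ln|x-5|]+C

Answer: ln|(x-6)/(x-5)|+C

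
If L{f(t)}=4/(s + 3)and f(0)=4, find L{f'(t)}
L{f'(t)} = s·F(s) - f(0) = 4s/(s+3)-4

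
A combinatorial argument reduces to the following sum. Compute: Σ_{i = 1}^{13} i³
Using formula: Σ i^3 = [n(n + 1)/2]² = [13·14/2]² = 8281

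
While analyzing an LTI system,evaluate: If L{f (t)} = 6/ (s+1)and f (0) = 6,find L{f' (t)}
L{f'(t)}=s·F(s) - f(0)=6s/(s + 1) - 6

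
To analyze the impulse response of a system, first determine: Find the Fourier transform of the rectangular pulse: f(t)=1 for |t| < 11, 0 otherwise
F(omega)=integral from -11 to 11 of e^(-j*omega*t) dt
=2*sin(11*omega)/omega=22*sinc(11*omega/pi)

Answer: 2*sin(11*omega)/omega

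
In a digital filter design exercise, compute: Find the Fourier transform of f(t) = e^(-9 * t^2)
The Fourier transform of a Gaussian e^(-a*t^2) is sqrt(pi/a)*e^(-omega^2/(4a)).
With a = 9: F(omega) = sqrt(pi)/3*e^(-omega^2/36)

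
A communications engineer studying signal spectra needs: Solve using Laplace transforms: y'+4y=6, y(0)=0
Take L of both sides: sY(s)-0+4Y(s) = 6/s
Y(s)(s+4) = 6/s+0
Y(s) = 6/(s(s+4))+0/(s+4)
Partial fractions: 6/(s(s+4)) = (3/2)/s - (3/2)/(s+4)
So Y(s) = (3/2)/s - (3/2)/(s+4)
Inverse transform (L^(-1){1/s} = 1, L^(-1){1/(s+4)} = e^(-4t)):

Answer: y(t) = 3/2 - (3/2)·e^(-4t)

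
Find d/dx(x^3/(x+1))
Quotient rule: (f/g)' = (f'g - fg')/g²
f = x^3, f' = 3x^2
g = x + 1, g' = 1

Answer: (3x^2·(x + 1) - x^3)/(x + 1)²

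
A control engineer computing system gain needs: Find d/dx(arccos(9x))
d/dx[arccos(u)]=-u'/√(1-u²), u=9x, u'=9

Answer: -9/√(1 - 81x²)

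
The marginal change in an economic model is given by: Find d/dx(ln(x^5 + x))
Chain rule: d/dx[ln(u)] = u'/u where u = x^5 + x
u' = 5x^4 + 1

Answer: (5x^4 + 1)/(x^5 + x)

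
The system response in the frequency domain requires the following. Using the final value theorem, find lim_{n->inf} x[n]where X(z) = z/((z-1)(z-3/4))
Final value theorem: lim x[n] = lim_{z->1} (z-1)*X(z)
(z-1)*X(z) = z/(z-3/4)
As z->1: 1/(1-3/4) = 1/(1/4) = 4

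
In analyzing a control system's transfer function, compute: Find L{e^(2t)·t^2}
First shifting: L{e^(at)f(t)} = F(s-a)
L{t^2} = 2/s^3
Shift s → s-2: 2/(s-2)^3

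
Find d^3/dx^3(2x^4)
Apply power rule 3 times:
d^1: 8x^3
d^2: 24x^2
d^3: 48x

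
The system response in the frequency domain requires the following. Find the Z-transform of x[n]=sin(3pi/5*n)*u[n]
Z{sin(w0 * n) * u[n]}=z * sin(w0)/(z^2 - 2z * cos(w0) + 1)
With w0=3pi/5: X(z)=z * sin(3pi/5)/(z^2 - 2z * cos(3pi/5) + 1)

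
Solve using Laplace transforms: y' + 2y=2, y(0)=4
Take L of both sides: sY(s)-4+2Y(s) = 2/s
Y(s)(s+2) = 2/s+4
Y(s) = 2/(s(s+2))+4/(s+2)
Partial fractions: 2/(s(s+2)) = 1/s - 1/(s+2)
So Y(s) = 1/s+3/(s+2)
Inverse transform (L^(-1){1/s} = 1, L^(-1){1/(s+2)} = e^(-2t)):

Answer: y(t) = 1+3·e^(-2t)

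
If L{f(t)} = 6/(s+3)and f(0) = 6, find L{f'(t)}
L{f'(t)}=s·F(s) - f(0)=6s/(s + 3) - 6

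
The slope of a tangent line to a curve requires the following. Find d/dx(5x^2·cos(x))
Product rule: (fg)'=f'g+fg'
f=5x^2, f'=10x
g=cos(x), g'=-sin(x)

Answer: 10x·cos(x)-5x^2·sin(x)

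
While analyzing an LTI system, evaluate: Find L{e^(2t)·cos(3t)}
First shifting: L{e^(at)f(t)} = F(s-a)
L{cos(3t)} = s/(s²+9)
Shift: (s-2)/((s-2)²+9)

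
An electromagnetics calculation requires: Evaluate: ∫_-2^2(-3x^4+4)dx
Step 1: Find antiderivative F(x)=(-3/5)x^5+4x
Step 2: F(2) - F(-2)=-56/5 - (56/5)=-112/5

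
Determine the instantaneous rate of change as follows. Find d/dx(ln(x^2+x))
Chain rule: d/dx[ln(u)]=u'/u where u=x^2+x
u'=2x+1

Answer: (2x+1)/(x^2+x)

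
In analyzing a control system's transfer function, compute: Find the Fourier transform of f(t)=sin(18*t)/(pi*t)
sin(W * t)/(pi * t) = (W/pi) * sinc(W * t/pi) is the impulse response of the ideal low-pass filter with cutoff W (here W = 18).
Its Fourier transform is a rectangular function:
F(omega) = 1 for |omega| < 18, 0 otherwise

Answer: rect(omega/36) [i.e., 1 for |omega| < 18, 0 otherwise]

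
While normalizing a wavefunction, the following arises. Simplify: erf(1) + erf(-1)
erf is odd: erf(-1) = -erf(1)
erf(1) + erf(-1) = erf(1) - erf(1) = 0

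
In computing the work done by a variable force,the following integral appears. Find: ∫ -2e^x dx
Since d/dx[e^x] = + e^x, we get -2e^x + C

Answer: -2e^x + C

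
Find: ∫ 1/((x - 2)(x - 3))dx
Partial fractions: 1/((x-2)(x-3)) = A/(x-2) + B/(x-3)
A = -1, B = 1
∫ [-1· 1/(x-2) + 1· 1/(x-3)] dx
= (1)[ln|x-3| - ln|x-2|] + C

Answer: ln|(x-3)/(x-2)| + C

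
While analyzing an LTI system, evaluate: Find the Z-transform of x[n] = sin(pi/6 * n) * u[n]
Z{sin(w0*n)*u[n]}=z*sin(w0)/(z^2-2z*cos(w0)+1)
With w0=pi/6: X(z)=z*sin(pi/6)/(z^2-2z*cos(pi/6)+1)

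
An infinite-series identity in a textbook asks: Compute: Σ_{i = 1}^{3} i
Using formula: Σ i^1 = n(n + 1)/2 = 3·4/2 = 6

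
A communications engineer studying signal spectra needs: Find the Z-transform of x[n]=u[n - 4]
Using the time-shift property: Z{u[n-4]} = z^(-4) * z/(z-1)
= z^(-3)/(z-1)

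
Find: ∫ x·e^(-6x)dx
Integration by parts: u = x, dv = e^(-6x) dx
du = dx, v = e^(-6x)/(-6)
= x·e^(-6x)/(-6) - ∫ e^(-6x)/(-6) dx
= x·e^(-6x)/(-6) - e^(-6x)/36+C

Answer: e^(-6x)(x/(-6)-1/36)+C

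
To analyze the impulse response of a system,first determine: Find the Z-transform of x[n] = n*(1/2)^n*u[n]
Using the property Z{n * a^n * u[n]} = az/(z-a)^2
With a = 1/2: X(z) = (1/2)z/(z - 1/2)^2, |z| > 1/2

Answer: (1/2)z/(z - 1/2)^2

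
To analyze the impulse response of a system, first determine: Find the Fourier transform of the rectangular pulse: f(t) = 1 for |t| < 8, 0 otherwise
F(omega)=integral from -8 to 8 of e^(-j * omega * t) dt
=2 * sin(8 * omega)/omega=16 * sinc(8 * omega/pi)

Answer: 2 * sin(8 * omega)/omega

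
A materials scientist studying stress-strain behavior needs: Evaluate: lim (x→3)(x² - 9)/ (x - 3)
Factor: (x² - 9)=(x-3)(x + 3)
Cancel (x-3): lim(x→3) (x + 3)=6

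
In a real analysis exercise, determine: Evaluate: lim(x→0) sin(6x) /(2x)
L'Hôpital (0/0): lim 6cos(6x)/2=6/2

Answer: 3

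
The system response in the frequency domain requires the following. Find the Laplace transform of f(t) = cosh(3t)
L{cosh(at)}=s/(s²-a²)
L{cosh(3t)}=s/(s²-9)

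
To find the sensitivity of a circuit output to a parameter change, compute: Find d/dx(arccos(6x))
d/dx[arccos(u)]=-u'/√(1-u²), u=6x, u'=6

Answer: -6/√(1-36x²)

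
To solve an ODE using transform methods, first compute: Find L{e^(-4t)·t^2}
First shifting: L{e^(at)f(t)}=F(s-a)
L{t^2}=2/s^3
Shift s → s + 4: 2/(s + 4)^3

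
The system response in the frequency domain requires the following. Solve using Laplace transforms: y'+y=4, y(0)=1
Take L of both sides: sY(s)-1+Y(s) = 4/s
Y(s)(s+1) = 4/s+1
Y(s) = 4/(s(s+1))+1/(s+1)
Partial fractions: 4/(s(s+1)) = 4/s - 4/(s+1)
So Y(s) = 4/s - 3/(s+1)
Inverse transform (L^(-1){1/s} = 1, L^(-1){1/(s+1)} = e^(-t)):

Answer: y(t) = 4-3·e^(-t)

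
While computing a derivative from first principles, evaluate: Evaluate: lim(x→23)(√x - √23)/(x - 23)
Multiply by conjugate (√x + √23)/(√x + √23):
= (x - 23)/((x - 23)(√x + √23)) = 1/(√x + √23)
As x → 23: 1/(2√23)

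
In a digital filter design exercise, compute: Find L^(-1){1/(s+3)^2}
L^(-1){1/(s-a)^n} = t^(n-1)·e^(at)/(n-1)!
Here a = -3, n = 2: t^1·e^(-3t)/1

Answer: t·e^(-3t)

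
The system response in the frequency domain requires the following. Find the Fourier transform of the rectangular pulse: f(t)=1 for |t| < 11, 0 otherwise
F(omega) = integral from -11 to 11 of e^(-j * omega * t) dt
= 2 * sin(11 * omega)/omega = 22 * sinc(11 * omega/pi)

Answer: 2 * sin(11 * omega)/omega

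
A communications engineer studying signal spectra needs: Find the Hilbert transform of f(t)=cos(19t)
The Hilbert transform shifts each frequency component by -pi/2.
H{cos(wt)} = sin(wt)
With w = 19: H{cos(19t)} = sin(19t)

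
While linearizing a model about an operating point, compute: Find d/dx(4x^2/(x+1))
Quotient rule: (f/g)'=(f'g - fg')/g²
f=4x^2, f'=8x
g=x + 1, g'=1

Answer: (8x·(x + 1) - 4x^2)/(x + 1)²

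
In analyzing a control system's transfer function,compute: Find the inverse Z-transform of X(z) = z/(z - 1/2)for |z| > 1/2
Standard pair: z/(z-a) <-> a^n*u[n] for causal signals
With a = 1/2: x[n] = (1/2)^n*u[n]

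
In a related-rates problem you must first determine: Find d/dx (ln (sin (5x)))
Chain rule: d/dx[ln(u)] = u'/u where u = sin(5x)
u' = 5cos(5x)

Answer: (5cos(5x))/(sin(5x))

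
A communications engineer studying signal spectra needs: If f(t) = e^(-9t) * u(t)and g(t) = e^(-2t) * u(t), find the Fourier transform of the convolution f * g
By the convolution theorem: F{f*g}=F(omega)*G(omega)
F(omega)=1/(9+j*omega), G(omega)=1/(2+j*omega)
F{f*g}=1/((9+j*omega)(2+j*omega))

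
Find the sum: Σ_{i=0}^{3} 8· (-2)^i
Geometric series: S = a(1 - r^n)/(1 - r)
a = 8, r = -2, n = 4
S = 8(1 - 16)/3 = -40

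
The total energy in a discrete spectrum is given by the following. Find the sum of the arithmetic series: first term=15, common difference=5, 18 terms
Last term: a_n = 15 + (18 - 1)·5 = 100
Sum = n(a_1 + a_n)/2 = 18(15 + 100)/2 = 1035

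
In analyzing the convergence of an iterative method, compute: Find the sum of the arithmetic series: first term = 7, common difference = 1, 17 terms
Last term: a_n = 7 + (17 - 1)·1 = 23
Sum = n(a_1 + a_n)/2 = 17(7 + 23)/2 = 255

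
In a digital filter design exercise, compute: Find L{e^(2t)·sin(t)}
First shifting: L{e^(at)f(t)} = F(s-a)
L{sin(t)} = 1/(s²+1)
Shift: 1/((s-2)²+1)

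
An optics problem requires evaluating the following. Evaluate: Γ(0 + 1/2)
Γ(1/2) = √π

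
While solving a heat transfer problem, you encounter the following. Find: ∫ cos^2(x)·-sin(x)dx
Let u=cos(x), du=-sin(x) dx
∫ u^2 du=u^3/3+C

Answer: cos^3(x)/3+C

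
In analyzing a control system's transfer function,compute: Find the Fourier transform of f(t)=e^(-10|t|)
Using the standard pair: F{e^(-a|t|)} = 2a/(a^2 + omega^2)
With a = 10: F(omega) = 20/(100 + omega^2)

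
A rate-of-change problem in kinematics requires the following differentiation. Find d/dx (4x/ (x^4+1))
Quotient rule: (f/g)' = (f'g - fg')/g²
f = 4x, f' = 4
g = x^4 + 1, g' = 4x^3

Answer: (4·(x^4 + 1) - 16x^4)/(x^4 + 1)²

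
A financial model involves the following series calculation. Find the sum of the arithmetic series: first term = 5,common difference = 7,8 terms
Last term: a_n=5+(8-1)·7=54
Sum=n(a_1+a_n)/2=8(5+54)/2=236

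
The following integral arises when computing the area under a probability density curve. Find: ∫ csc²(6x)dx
Since d/dx[-cot(6x)]=6csc²(6x), integral=-cot(6x)/6+C

Answer: (-1/6)cot(6x)+C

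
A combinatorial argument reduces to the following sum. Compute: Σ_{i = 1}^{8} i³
Using formula: Σ i^3=[n(n+1)/2]²=[8·9/2]²=1296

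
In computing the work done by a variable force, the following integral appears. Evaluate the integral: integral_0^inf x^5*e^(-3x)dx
This is a Gamma integral. Substitute u=3x (du=3 dx):
integral_0^inf x^5 * e^(-3x) dx=(1/3^6) integral_0^inf u^5 * e^(-u) du
=Gamma(6)/3^6=5!/3^6=120/729

Answer: 40/243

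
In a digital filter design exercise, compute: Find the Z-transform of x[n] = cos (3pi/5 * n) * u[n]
Z{cos(w0 * n) * u[n]}=z(z - cos(w0))/(z^2-2z * cos(w0)+1)
With w0=3pi/5: X(z)=z(z - cos(3pi/5))/(z^2-2z * cos(3pi/5)+1)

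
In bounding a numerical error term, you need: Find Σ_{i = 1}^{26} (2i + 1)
= 2·Σ i+1·26 = 2·351+26 = 728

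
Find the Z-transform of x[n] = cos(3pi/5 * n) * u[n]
Z{cos(w0 * n) * u[n]} = z(z - cos(w0))/(z^2 - 2z * cos(w0) + 1)
With w0 = 3pi/5: X(z) = z(z - cos(3pi/5))/(z^2 - 2z * cos(3pi/5) + 1)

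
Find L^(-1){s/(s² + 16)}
L^(-1){s/(s²+w²)} = cos(wt)
Here w = 4

Answer: cos(4t)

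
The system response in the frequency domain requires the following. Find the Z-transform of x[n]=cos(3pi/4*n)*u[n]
Z{cos(w0 * n) * u[n]}=z(z - cos(w0))/(z^2-2z * cos(w0)+1)
With w0=3pi/4: X(z)=z(z - cos(3pi/4))/(z^2-2z * cos(3pi/4)+1)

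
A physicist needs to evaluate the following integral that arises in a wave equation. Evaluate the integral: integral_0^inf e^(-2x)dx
integral_0^inf e^(-2x) dx = [-1/2*e^(-2x)]_0^inf
= 0 - (-1/2) = 1/2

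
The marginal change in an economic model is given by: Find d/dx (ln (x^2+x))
Chain rule: d/dx[ln(u)]=u'/u where u=x^2+x
u'=2x+1

Answer: (2x+1)/(x^2+x)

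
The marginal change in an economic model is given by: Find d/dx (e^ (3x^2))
Chain rule: d/dx[e^u] = e^u · u' where u = 3x^2
u' = 6x

Answer: 6x·e^(3x^2)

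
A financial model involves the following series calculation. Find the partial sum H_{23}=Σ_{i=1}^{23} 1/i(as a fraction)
H_23=1 + 1/2 + 1/3 + ... + 1/23
=444316699/118982864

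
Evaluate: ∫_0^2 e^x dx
Antiderivative: e^x
Evaluate: (e^2-1)

Answer: e^2-1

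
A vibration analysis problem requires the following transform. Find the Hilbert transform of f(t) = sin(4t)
The Hilbert transform shifts each frequency component by -pi/2.
H{sin(wt)}=-cos(wt)
With w=4: H{sin(4t)}=-cos(4t)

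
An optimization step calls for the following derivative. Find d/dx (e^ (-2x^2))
Chain rule: d/dx[e^u]=e^u · u' where u=-2x^2
u'=-4x

Answer: -4x·e^(-2x^2)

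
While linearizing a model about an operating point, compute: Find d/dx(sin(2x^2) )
Chain rule: d/dx[sin(u)]=cos(u)·u' where u=2x^2
u'=4x

Answer: 4x·cos(2x^2)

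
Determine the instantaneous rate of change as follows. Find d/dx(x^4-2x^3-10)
Power rule: d/dx(ax^n) = n·a·x^(n-1)
Term by term: 4·x^3-6·x^2

Answer: 4x^3-6x^2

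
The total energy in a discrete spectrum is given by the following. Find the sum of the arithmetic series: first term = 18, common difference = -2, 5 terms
Last term: a_n = 18+(5-1)·-2 = 10
Sum = n(a_1+a_n)/2 = 5(18+10)/2 = 70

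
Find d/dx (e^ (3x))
Chain rule: d/dx[e^u]=e^u · u' where u=3x
u'=3

Answer: 3·e^(3x)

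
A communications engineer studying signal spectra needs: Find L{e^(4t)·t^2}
First shifting: L{e^(at)f(t)}=F(s-a)
L{t^2}=2/s^3
Shift s → s-4: 2/(s-4)^3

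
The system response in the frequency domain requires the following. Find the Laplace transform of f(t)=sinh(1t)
L{sinh(at)}=a/(s²-a²)
L{sinh(1t)}=1/(s²-1)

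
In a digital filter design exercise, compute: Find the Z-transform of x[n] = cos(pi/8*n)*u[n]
Z{cos(w0*n)*u[n]}=z(z - cos(w0))/(z^2 - 2z*cos(w0) + 1)
With w0=pi/8: X(z)=z(z - cos(pi/8))/(z^2 - 2z*cos(pi/8) + 1)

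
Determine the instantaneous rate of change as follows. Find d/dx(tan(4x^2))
Chain rule: d/dx[tan(u)] = sec²(u)·u' where u = 4x^2
u' = 8x

Answer: 8x·sec²(4x^2)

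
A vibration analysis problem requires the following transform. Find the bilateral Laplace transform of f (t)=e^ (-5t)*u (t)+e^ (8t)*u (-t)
For e^(-5t)*u(t): L=1/(s + 5), Re(s) > -5
For e^(8t)*u(-t): L=-1/(s-8), Re(s) < 8
Combined: F(s)=1/(s + 5) - 1/(s-8), -5 < Re(s) < 8

Answer: 1/(s + 5) - 1/(s-8), ROC: -5 < Re(s) < 8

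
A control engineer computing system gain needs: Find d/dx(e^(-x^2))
Chain rule: d/dx[e^u]=e^u · u' where u=-x^2
u'=-2x

Answer: -2x·e^(-x^2)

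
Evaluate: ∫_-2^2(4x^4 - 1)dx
Step 1: Find antiderivative F(x) = (4/5)x^5 - x
Step 2: F(2) - F(-2) = 118/5 - (-118/5) = 236/5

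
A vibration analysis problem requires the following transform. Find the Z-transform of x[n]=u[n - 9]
Using the time-shift property: Z{u[n-9]} = z^(-9) * z/(z-1)
= z^(-8)/(z-1)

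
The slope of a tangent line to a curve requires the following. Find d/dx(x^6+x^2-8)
Power rule: d/dx(ax^n)=n·a·x^(n-1)
Term by term: 6·x^5+2·x

Answer: 6x^5+2x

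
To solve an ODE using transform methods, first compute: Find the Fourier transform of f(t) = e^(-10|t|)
Using the standard pair: F{e^(-a|t|)} = 2a/(a^2+omega^2)
With a = 10: F(omega) = 20/(100+omega^2)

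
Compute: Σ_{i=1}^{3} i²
Using formula: Σ i^2=n(n + 1)(2n + 1)/6=3·4·7/6=14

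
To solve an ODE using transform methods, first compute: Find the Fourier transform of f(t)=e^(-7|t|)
Using the standard pair: F{e^(-a|t|)}=2a/(a^2 + omega^2)
With a=7: F(omega)=14/(49 + omega^2)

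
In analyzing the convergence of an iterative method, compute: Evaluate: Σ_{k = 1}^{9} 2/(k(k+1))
Partial fractions: 2/(k(k + 1))=2/k - 2/(k + 1)
Telescoping sum: 2(1 - 1/10)=2·9/10

Answer: 9/5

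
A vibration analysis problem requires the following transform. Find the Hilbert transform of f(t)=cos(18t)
The Hilbert transform shifts each frequency component by -pi/2.
H{cos(wt)} = sin(wt)
With w = 18: H{cos(18t)} = sin(18t)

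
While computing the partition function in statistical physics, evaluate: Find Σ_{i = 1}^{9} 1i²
= 1·n(n+1)(2n+1)/6 = 1·9·10·19/6 = 285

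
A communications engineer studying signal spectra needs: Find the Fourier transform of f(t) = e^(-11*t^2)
The Fourier transform of a Gaussian e^(-a * t^2) is sqrt(pi/a) * e^(-omega^2/(4a)).
With a=11: F(omega)=sqrt(pi/11) * e^(-omega^2/44)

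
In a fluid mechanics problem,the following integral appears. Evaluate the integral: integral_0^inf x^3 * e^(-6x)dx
This is a Gamma integral. Substitute u=6x (du=6 dx):
integral_0^inf x^3*e^(-6x) dx=(1/6^4) integral_0^inf u^3*e^(-u) du
=Gamma(4)/6^4=3!/6^4=6/1296

Answer: 1/216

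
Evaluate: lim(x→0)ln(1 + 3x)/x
L'Hôpital (0/0): lim 3/(1+3x) / 1 = 3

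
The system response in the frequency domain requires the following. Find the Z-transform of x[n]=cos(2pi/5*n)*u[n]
Z{cos(w0 * n) * u[n]}=z(z - cos(w0))/(z^2-2z * cos(w0)+1)
With w0=2pi/5: X(z)=z(z - cos(2pi/5))/(z^2-2z * cos(2pi/5)+1)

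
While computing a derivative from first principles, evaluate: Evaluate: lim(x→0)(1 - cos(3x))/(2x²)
Using 1-cos(u) ≈ u²/2 for small u:
(1-cos(3x)) ≈ (3x)²/2 = 9x²/2
So limit = 9/(2·2) = 9/4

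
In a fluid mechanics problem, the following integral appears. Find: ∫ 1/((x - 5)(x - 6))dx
Partial fractions: 1/((x-5)(x-6)) = A/(x-5) + B/(x-6)
A = -1, B = 1
∫ [-1· 1/(x-5) + 1· 1/(x-6)] dx
= (1)[ln|x-6| - ln|x-5|] + C

Answer: ln|(x-6)/(x-5)| + C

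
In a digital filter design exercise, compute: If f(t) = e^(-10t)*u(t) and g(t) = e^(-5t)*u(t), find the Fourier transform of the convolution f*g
By the convolution theorem: F{f * g} = F(omega) * G(omega)
F(omega) = 1/(10+j * omega), G(omega) = 1/(5+j * omega)
F{f * g} = 1/((10+j * omega)(5+j * omega))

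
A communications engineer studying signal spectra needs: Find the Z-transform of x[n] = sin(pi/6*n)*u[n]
Z{sin(w0*n)*u[n]}=z*sin(w0)/(z^2 - 2z*cos(w0) + 1)
With w0=pi/6: X(z)=z*sin(pi/6)/(z^2 - 2z*cos(pi/6) + 1)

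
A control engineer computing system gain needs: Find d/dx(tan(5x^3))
Chain rule: d/dx[tan(u)] = sec²(u)·u' where u = 5x^3
u' = 15x^2

Answer: 15x^2·sec²(5x^3)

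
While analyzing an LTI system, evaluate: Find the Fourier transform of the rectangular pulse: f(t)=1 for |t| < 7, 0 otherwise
F(omega)=integral from -7 to 7 of e^(-j*omega*t) dt
=2*sin(7*omega)/omega=14*sinc(7*omega/pi)

Answer: 2*sin(7*omega)/omega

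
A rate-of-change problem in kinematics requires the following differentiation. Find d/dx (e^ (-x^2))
Chain rule: d/dx[e^u] = e^u · u' where u = -x^2
u' = -2x

Answer: -2x·e^(-x^2)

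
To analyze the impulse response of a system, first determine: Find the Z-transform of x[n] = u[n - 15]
Using the time-shift property: Z{u[n-15]}=z^(-15) * z/(z-1)
=z^(-14)/(z-1)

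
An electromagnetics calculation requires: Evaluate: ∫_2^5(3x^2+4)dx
Step 1: Find antiderivative F(x) = x^3 + 4x
Step 2: F(5) - F(2) = 145 - (16) = 129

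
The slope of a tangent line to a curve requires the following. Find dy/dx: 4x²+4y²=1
Differentiate: 8x + 8y·(dy/dx) = 0
dy/dx = -8x/(8y) = -1·(x/y)

Answer: dy/dx = -1·(x/y)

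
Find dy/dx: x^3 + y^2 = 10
Differentiate: 3x^2 + 2y·(dy/dx) = 0
dy/dx = -3x^2/(2y)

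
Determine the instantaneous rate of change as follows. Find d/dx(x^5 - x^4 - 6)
Power rule: d/dx(ax^n)=n·a·x^(n-1)
Term by term: 5·x^4 - 4·x^3

Answer: 5x^4 - 4x^3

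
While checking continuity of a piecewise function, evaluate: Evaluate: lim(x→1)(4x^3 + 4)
Polynomial is continuous, so substitute x = 1:
4·1^3 + 4 = 8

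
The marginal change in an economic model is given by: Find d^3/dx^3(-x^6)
Apply power rule 3 times:
d^1: -6x^5
d^2: -30x^4
d^3: -120x^3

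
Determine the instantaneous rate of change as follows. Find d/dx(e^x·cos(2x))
Product rule: (fg)'=f'g + fg'
f=e^x, f'=e^x
g=cos(2x), g'=-2·sin(2x)

Answer: e^x·cos(2x) - 2·e^x·sin(2x)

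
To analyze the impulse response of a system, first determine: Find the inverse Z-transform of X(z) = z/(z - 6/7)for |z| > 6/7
Standard pair: z/(z-a) <-> a^n * u[n] for causal signals
With a = 6/7: x[n] = (6/7)^n * u[n]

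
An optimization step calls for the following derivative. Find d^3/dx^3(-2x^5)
Apply power rule 3 times:
d^1: -10x^4
d^2: -40x^3
d^3: -120x^2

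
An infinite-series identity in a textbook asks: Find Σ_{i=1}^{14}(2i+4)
=2·Σ i+4·14=2·105+56=266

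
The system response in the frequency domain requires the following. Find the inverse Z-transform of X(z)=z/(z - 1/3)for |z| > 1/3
Standard pair: z/(z-a) <-> a^n*u[n] for causal signals
With a = 1/3: x[n] = (1/3)^n*u[n]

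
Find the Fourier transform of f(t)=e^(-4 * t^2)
The Fourier transform of a Gaussian e^(-a * t^2) is sqrt(pi/a) * e^(-omega^2/(4a)).
With a = 4: F(omega) = sqrt(pi)/2 * e^(-omega^2/16)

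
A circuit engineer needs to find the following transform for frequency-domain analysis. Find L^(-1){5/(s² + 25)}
L^(-1){w/(s²+w²)} = sin(wt)
Here w = 5

Answer: sin(5t)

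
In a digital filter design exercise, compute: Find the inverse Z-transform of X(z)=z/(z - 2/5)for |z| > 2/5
Standard pair: z/(z-a) <-> a^n*u[n] for causal signals
With a = 2/5: x[n] = (2/5)^n*u[n]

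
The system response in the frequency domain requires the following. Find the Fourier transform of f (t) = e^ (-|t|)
Using the standard pair: F{e^(-a|t|)} = 2a/(a^2+omega^2)
With a = 1: F(omega) = 2/(1+omega^2)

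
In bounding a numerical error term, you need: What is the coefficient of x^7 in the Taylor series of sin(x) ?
sin(x)=Σ (-1)^k x^(2k + 1)/(2k + 1)!
For x^7: (-1)^3/7!=-1/5040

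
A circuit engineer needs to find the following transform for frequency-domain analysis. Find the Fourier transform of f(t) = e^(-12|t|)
Using the standard pair: F{e^(-a|t|)} = 2a/(a^2 + omega^2)
With a = 12: F(omega) = 24/(144 + omega^2)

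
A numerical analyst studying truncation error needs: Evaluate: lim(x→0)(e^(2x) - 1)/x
L'Hôpital (0/0): lim 2e^(2x)/1 = 2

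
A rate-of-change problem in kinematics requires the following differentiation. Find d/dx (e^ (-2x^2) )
Chain rule: d/dx[e^u]=e^u · u' where u=-2x^2
u'=-4x

Answer: -4x·e^(-2x^2)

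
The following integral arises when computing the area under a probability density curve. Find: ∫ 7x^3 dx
Using power rule: ∫ 7x^3 dx = 7/4 x^4+C = (7/4)x^4+C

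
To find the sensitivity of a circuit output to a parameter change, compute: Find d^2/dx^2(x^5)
Apply power rule 2 times:
d^1: 5x^4
d^2: 20x^3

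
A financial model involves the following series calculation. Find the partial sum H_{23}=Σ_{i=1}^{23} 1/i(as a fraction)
H_23 = 1 + 1/2 + 1/3 + ... + 1/23
= 444316699/118982864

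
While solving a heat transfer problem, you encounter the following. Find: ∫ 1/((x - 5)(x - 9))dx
Partial fractions: 1/((x-5)(x-9)) = A/(x-5) + B/(x-9)
A = -1/4, B = 1/4
∫ [-1/4· 1/(x-5) + 1/4· 1/(x-9)] dx
= (1/4)[ln|x-9| - ln|x-5|] + C

Answer: (1/4)·ln|(x-9)/(x-5)| + C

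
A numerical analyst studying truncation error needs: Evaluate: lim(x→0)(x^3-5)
Polynomial is continuous, so substitute x = 0:
1·0^3 - 5 = -5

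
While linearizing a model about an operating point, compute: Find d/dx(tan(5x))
Chain rule: d/dx[tan(u)] = sec²(u)·u' where u = 5x
u' = 5

Answer: 5·sec²(5x)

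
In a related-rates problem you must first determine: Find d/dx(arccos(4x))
d/dx[arccos(u)] = -u'/√(1-u²), u = 4x, u' = 4

Answer: -4/√(1-16x²)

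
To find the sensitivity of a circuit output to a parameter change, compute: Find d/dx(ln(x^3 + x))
Chain rule: d/dx[ln(u)]=u'/u where u=x^3+x
u'=3x^2+1

Answer: (3x^2+1)/(x^3+x)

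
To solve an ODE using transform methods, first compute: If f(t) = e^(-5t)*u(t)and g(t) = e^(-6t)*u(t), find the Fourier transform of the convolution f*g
By the convolution theorem: F{f*g} = F(omega)*G(omega)
F(omega) = 1/(5+j*omega), G(omega) = 1/(6+j*omega)
F{f*g} = 1/((5+j*omega)(6+j*omega))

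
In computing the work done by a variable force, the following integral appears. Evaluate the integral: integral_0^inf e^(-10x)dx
integral_0^inf e^(-10x) dx = [-1/10*e^(-10x)]_0^inf
= 0 - (-1/10) = 1/10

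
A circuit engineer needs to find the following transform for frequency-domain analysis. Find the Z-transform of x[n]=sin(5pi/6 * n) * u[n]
Z{sin(w0*n)*u[n]}=z*sin(w0)/(z^2 - 2z*cos(w0) + 1)
With w0=5pi/6: X(z)=z*sin(5pi/6)/(z^2 - 2z*cos(5pi/6) + 1)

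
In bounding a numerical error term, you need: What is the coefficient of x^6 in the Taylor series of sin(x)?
sin(x) has only odd powers. Coefficient of x^6 = 0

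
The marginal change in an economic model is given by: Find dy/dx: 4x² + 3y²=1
Differentiate: 8x+6y·(dy/dx)=0
dy/dx=-8x/(6y)=-(4/3)·(x/y)

Answer: dy/dx=-(4/3)·(x/y)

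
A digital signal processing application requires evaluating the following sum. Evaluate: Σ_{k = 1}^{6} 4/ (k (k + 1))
Partial fractions: 4/(k(k + 1)) = 4/k - 4/(k + 1)
Telescoping sum: 4(1 - 1/7) = 4·6/7

Answer: 24/7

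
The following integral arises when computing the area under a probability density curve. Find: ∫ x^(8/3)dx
Power rule: ∫ x^(8/3) dx=x^(11/3)/(11/3)+C

Answer: (3/11)·x^(11/3)+C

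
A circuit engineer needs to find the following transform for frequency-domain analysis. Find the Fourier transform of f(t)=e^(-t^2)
The Fourier transform of a Gaussian e^(-t^2) is sqrt(pi) * e^(-omega^2/4).
With a = 1: F(omega) = sqrt(pi) * e^(-omega^2/4)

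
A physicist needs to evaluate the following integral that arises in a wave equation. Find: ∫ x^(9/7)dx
Power rule: ∫ x^(9/7) dx=x^(16/7)/(16/7)+C

Answer: (7/16)·x^(16/7)+C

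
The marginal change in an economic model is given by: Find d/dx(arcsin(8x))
d/dx[arcsin(u)] = u'/√(1-u²), u = 8x, u' = 8

Answer: 8/√(1 - 64x²)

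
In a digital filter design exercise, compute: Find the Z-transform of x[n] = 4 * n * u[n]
Z{n * u[n]} = z/(z-1)^2
By linearity: Z{4 * n * u[n]} = 4z/(z-1)^2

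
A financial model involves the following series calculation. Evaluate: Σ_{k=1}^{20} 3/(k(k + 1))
Partial fractions: 3/(k(k + 1))=3/k - 3/(k + 1)
Telescoping sum: 3(1 - 1/21)=3·20/21

Answer: 20/7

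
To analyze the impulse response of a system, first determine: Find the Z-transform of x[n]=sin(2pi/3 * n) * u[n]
Z{sin(w0 * n) * u[n]} = z * sin(w0)/(z^2 - 2z * cos(w0) + 1)
With w0 = 2pi/3: X(z) = z * sin(2pi/3)/(z^2 - 2z * cos(2pi/3) + 1)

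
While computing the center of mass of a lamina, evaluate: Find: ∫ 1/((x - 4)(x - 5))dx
Partial fractions: 1/((x-4)(x-5)) = A/(x-4)+B/(x-5)
A = -1, B = 1
∫ [-1· 1/(x-4)+1· 1/(x-5)] dx
= (1)[ln|x-5| - ln|x-4|]+C

Answer: ln|(x-5)/(x-4)|+C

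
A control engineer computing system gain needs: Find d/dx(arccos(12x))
d/dx[arccos(u)] = -u'/√(1-u²), u = 12x, u' = 12

Answer: -12/√(1-144x²)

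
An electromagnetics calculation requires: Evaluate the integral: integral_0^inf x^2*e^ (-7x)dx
This is a Gamma integral. Substitute u=7x (du=7 dx):
integral_0^inf x^2*e^(-7x) dx=(1/7^3) integral_0^inf u^2*e^(-u) du
=Gamma(3)/7^3=2!/7^3=2/343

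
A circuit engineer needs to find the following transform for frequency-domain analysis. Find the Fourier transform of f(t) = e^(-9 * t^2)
The Fourier transform of a Gaussian e^(-a * t^2) is sqrt(pi/a) * e^(-omega^2/(4a)).
With a = 9: F(omega) = sqrt(pi)/3 * e^(-omega^2/36)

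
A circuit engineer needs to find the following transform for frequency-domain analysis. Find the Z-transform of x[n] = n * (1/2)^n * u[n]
Using the property Z{n*a^n*u[n]} = az/(z-a)^2
With a = 1/2: X(z) = (1/2)z/(z - 1/2)^2, |z| > 1/2

Answer: (1/2)z/(z - 1/2)^2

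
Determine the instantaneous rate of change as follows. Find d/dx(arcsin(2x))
d/dx[arcsin(u)]=u'/√(1-u²), u=2x, u'=2

Answer: 2/√(1-4x²)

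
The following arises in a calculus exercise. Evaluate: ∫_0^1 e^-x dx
Antiderivative: -e^-x
Evaluate: -(e^-1 - 1)

Answer: (e^-1 - 1)/(-1)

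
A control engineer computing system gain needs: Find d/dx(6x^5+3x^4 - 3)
Power rule: d/dx(ax^n)=n·a·x^(n-1)
Term by term: 30·x^4+12·x^3

Answer: 30x^4+12x^3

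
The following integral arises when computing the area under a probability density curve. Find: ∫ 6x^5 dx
Using power rule: ∫ 6x^5 dx = 6/6 x^6+C = x^6+C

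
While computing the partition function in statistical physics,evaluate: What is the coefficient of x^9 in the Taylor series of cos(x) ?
cos(x) has only even powers. Coefficient of x^9=0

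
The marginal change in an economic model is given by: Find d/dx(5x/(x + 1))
Quotient rule: (f/g)'=(f'g - fg')/g²
f=5x, f'=5
g=x+1, g'=1

Answer: (5·(x+1)-5x)/(x+1)²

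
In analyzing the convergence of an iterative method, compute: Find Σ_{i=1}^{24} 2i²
= 2·n(n+1)(2n+1)/6 = 2·24·25·49/6 = 9800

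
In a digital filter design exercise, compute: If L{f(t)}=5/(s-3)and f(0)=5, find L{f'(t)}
L{f'(t)} = s·F(s) - f(0) = 5s/(s-3)-5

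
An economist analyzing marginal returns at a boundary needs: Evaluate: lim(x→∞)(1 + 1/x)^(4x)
Rewrite as [(1 + 1/x)^x]^4.
lim(1 + 1/x)^x=e^1, so limit=(e^1)^4=e^4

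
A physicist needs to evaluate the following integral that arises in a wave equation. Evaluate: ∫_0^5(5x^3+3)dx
Step 1: Find antiderivative F(x)=(5/4)x^4 + 3x
Step 2: F(5) - F(0)=3185/4 - (0)=3185/4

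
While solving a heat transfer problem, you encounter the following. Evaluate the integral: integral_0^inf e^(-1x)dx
integral_0^inf e^(-1x) dx=[-1/1*e^(-1x)]_0^inf
=0 - (-1/1)=1/1

Answer: 1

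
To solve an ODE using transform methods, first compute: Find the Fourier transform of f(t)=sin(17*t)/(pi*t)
sin(W*t)/(pi*t) = (W/pi)*sinc(W*t/pi) is the impulse response of the ideal low-pass filter with cutoff W (here W = 17).
Its Fourier transform is a rectangular function:
F(omega) = 1 for |omega| < 17, 0 otherwise

Answer: rect(omega/34) [i.e., 1 for |omega| < 17, 0 otherwise]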